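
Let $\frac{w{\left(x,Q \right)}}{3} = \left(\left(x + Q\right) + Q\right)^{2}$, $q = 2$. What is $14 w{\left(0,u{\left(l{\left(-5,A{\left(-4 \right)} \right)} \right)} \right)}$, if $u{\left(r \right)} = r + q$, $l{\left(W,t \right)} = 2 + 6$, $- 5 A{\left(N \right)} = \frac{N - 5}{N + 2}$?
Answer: $16800$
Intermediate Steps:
$A{\left(N \right)} = - \frac{-5 + N}{5 \left(2 + N\right)}$ ($A{\left(N \right)} = - \frac{\left(N - 5\right) \frac{1}{N + 2}}{5} = - \frac{\left(-5 + N\right) \frac{1}{2 + N}}{5} = - \frac{\frac{1}{2 + N} \left(-5 + N\right)}{5} = - \frac{-5 + N}{5 \left(2 + N\right)}$)
$l{\left(W,t \right)} = 8$
$u{\left(r \right)} = 2 + r$ ($u{\left(r \right)} = r + 2 = 2 + r$)
$w{\left(x,Q \right)} = 3 \left(x + 2 Q\right)^{2}$ ($w{\left(x,Q \right)} = 3 \left(\left(x + Q\right) + Q\right)^{2} = 3 \left(\left(Q + x\right) + Q\right)^{2} = 3 \left(x + 2 Q\right)^{2}$)
$14 w{\left(0,u{\left(l{\left(-5,A{\left(-4 \right)} \right)} \right)} \right)} = 14 \cdot 3 \left(0 + 2 \left(2 + 8\right)\right)^{2} = 14 \cdot 3 \left(0 + 2 \cdot 10\right)^{2} = 14 \cdot 3 \left(0 + 20\right)^{2} = 14 \cdot 3 \cdot 20^{2} = 14 \cdot 3 \cdot 400 = 14 \cdot 1200 = 16800$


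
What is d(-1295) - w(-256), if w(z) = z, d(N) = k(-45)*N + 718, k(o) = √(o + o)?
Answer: 974 - 3885*I*√10 ≈ 974.0 - 12285.0*I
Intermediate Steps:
k(o) = √2*√o (k(o) = √(2*o) = √2*√o)
d(N) = 718 + 3*I*N*√10 (d(N) = (√2*√(-45))*N + 718 = (√2*(3*I*√5))*N + 718 = (3*I*√10)*N + 718 = 3*I*N*√10 + 718 = 718 + 3*I*N*√10)
d(-1295) - w(-256) = (718 + 3*I*(-1295)*√10) - 1*(-256) = (718 - 3885*I*√10) + 256 = 974 - 3885*I*√10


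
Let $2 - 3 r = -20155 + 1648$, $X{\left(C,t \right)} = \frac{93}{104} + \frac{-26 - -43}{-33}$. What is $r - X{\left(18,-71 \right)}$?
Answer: $\frac{7057665}{1144} \approx 6169.3$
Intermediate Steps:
$X{\left(C,t \right)} = \frac{1301}{3432}$ ($X{\left(C,t \right)} = 93 \cdot \frac{1}{104} + \left(-26 + 43\right) \left(- \frac{1}{33}\right) = \frac{93}{104} + 17 \left(- \frac{1}{33}\right) = \frac{93}{104} - \frac{17}{33} = \frac{1301}{3432}$)
$r = \frac{18509}{3}$ ($r = \frac{2}{3} - \frac{-20155 + 1648}{3} = \frac{2}{3} - -6169 = \frac{2}{3} + 6169 = \frac{18509}{3} \approx 6169.7$)
$r - X{\left(18,-71 \right)} = \frac{18509}{3} - \frac{1301}{3432} = \frac{7057665}{1144}$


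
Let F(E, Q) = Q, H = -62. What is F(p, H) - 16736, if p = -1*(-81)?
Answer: -16798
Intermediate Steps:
p = 81
F(p, H) - 16736 = -62 - 16736 = -16798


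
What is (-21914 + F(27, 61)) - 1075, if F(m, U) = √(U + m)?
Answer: -22989 + 2*√22 ≈ -22980.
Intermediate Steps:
(-21914 + F(27, 61)) - 1075 = (-21914 + √(61 + 27)) - 1075 = (-21914 + √88) - 1075 = (-21914 + 2*√22) - 1075 = -22989 + 2*√22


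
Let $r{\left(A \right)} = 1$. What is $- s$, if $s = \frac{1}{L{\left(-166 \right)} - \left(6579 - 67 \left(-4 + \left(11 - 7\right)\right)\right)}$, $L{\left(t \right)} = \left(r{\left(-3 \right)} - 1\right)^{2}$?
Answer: $\frac{1}{6579} \approx 0.000152$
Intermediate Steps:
$L{\left(t \right)} = 0$ ($L{\left(t \right)} = \left(1 - 1\right)^{2} = 0^{2} = 0$)
$s = - \frac{1}{6579}$ ($s = \frac{1}{0 - \left(6579 - 67 \left(-4 + \left(11 - 7\right)\right)\right)} = \frac{1}{0 - \left(6579 - 67 \left(-4 + 4\right)\right)} = \frac{1}{0 - \left(6579 - 0\right)} = \frac{1}{0 - 6579} = \frac{1}{-6579} = - \frac{1}{6579} \approx -0.000152$)
$- s = \left(-1\right) \left(- \frac{1}{6579}\right) = \frac{1}{6579}$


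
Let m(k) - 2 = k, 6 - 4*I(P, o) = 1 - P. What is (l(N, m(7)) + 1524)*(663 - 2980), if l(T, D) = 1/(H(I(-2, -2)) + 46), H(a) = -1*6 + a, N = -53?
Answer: -575579872/163 ≈ -3.5312e+6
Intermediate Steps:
I(P, o) = 5/4 + P/4 (I(P, o) = 3/2 - (1 - P)/4 = 3/2 + (-1/4 + P/4) = 5/4 + P/4)
m(k) = 2 + k
H(a) = -6 + a
l(T, D) = 4/163 (l(T, D) = 1/((-6 + (5/4 + (1/4)*(-2))) + 46) = 1/((-6 + (5/4 - 1/2)) + 46) = 1/((-6 + 3/4) + 46) = 1/(-21/4 + 46) = 1/(163/4) = 4/163)
(l(N, m(7)) + 1524)*(663 - 2980) = (4/163 + 1524)*(663 - 2980) = (248416/163)*(-2317) = -575579872/163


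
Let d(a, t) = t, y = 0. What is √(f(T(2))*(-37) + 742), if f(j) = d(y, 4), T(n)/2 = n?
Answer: 3*√66 ≈ 24.372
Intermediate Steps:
T(n) = 2*n
f(j) = 4
√(f(T(2))*(-37) + 742) = √(4*(-37) + 742) = √(-148 + 742) = √594 = 3*√66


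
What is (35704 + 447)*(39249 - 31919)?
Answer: 264986830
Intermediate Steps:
(35704 + 447)*(39249 - 31919) = 36151*7330 = 264986830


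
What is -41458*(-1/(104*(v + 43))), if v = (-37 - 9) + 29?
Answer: 20729/1352 ≈ 15.332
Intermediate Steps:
v = -17 (v = -46 + 29 = -17)
-41458*(-1/(104*(v + 43))) = -41458*(-1/(104*(-17 + 43))) = -41458/(26*(-104)) = -41458/(-2704) = -41458*(-1/2704) = 20729/1352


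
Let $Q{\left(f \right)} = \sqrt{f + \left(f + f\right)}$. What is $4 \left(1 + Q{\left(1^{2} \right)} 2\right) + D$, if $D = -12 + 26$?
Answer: $18 + 8 \sqrt{3} \approx 31.856$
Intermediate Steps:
$D = 14$
$Q{\left(f \right)} = \sqrt{3} \sqrt{f}$ ($Q{\left(f \right)} = \sqrt{f + 2 f} = \sqrt{3 f} = \sqrt{3} \sqrt{f}$)
$4 \left(1 + Q{\left(1^{2} \right)} 2\right) + D = 4 \left(1 + \sqrt{3} \sqrt{1^{2}} \cdot 2\right) + 14 = 4 \left(1 + \sqrt{3} \sqrt{1} \cdot 2\right) + 14 = 4 \left(1 + \sqrt{3} \cdot 1 \cdot 2\right) + 14 = 4 \left(1 + \sqrt{3} \cdot 2\right) + 14 = 4 \left(1 + 2 \sqrt{3}\right) + 14 = \left(4 + 8 \sqrt{3}\right) + 14 = 18 + 8 \sqrt{3}$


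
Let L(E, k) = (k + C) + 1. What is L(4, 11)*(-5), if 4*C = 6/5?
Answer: -123/2 ≈ -61.500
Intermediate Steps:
C = 3/10 (C = (6/5)/4 = (6*(1/5))/4 = (1/4)*(6/5) = 3/10 ≈ 0.30000)
L(E, k) = 13/10 + k (L(E, k) = (k + 3/10) + 1 = (3/10 + k) + 1 = 13/10 + k)
L(4, 11)*(-5) = (13/10 + 11)*(-5) = (123/10)*(-5) = -123/2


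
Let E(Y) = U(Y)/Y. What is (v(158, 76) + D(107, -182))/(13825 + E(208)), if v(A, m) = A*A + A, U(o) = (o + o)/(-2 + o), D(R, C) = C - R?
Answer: 2557799/1423976 ≈ 1.7962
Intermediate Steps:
U(o) = 2*o/(-2 + o) (U(o) = (2*o)/(-2 + o) = 2*o/(-2 + o))
E(Y) = 2/(-2 + Y) (E(Y) = (2*Y/(-2 + Y))/Y = 2/(-2 + Y))
v(A, m) = A + A² (v(A, m) = A² + A = A + A²)
(v(158, 76) + D(107, -182))/(13825 + E(208)) = (158*(1 + 158) + (-182 - 1*107))/(13825 + 2/(-2 + 208)) = (158*159 + (-182 - 107))/(13825 + 2/206) = (25122 - 289)/(13825 + 2*(1/206)) = 24833/(13825 + 1/103) = 24833/(1423976/103) = 24833*(103/1423976) = 2557799/1423976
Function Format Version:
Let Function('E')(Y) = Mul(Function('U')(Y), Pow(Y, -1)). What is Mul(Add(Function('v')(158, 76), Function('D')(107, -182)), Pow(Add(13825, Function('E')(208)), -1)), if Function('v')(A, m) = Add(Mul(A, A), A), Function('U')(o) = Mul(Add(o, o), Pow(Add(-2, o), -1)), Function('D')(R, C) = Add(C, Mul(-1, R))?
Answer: Rational(2557799, 1423976) ≈ 1.7962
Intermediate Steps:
Function('U')(o) = Mul(2, o, Pow(Add(-2, o), -1)) (Function('U')(o) = Mul(Mul(2, o), Pow(Add(-2, o), -1)) = Mul(2, o, Pow(Add(-2, o), -1)))
Function('E')(Y) = Mul(2, Pow(Add(-2, Y), -1)) (Function('E')(Y) = Mul(Mul(2, Y, Pow(Add(-2, Y), -1)), Pow(Y, -1)) = Mul(2, Pow(Add(-2, Y), -1)))
Function('v')(A, m) = Add(A, Pow(A, 2)) (Function('v')(A, m) = Add(Pow(A, 2), A) = Add(A, Pow(A, 2)))
Mul(Add(Function('v')(158, 76), Function('D')(107, -182)), Pow(Add(13825, Function('E')(208)), -1)) = Mul(Add(Mul(158, Add(1, 158)), Add(-182, Mul(-1, 107))), Pow(Add(13825, Mul(2, Pow(Add(-2, 208), -1))), -1)) = Mul(Add(Mul(158, 159), Add(-182, -107)), Pow(Add(13825, Mul(2, Pow(206, -1))), -1)) = Mul(Add(25122, -289), Pow(Add(13825, Mul(2, Rational(1, 206))), -1)) = Mul(24833, Pow(Add(13825, Rational(1, 103)), -1)) = Mul(24833, Pow(Rational(1423976, 103), -1)) = Mul(24833, Rational(103, 1423976)) = Rational(2557799, 1423976)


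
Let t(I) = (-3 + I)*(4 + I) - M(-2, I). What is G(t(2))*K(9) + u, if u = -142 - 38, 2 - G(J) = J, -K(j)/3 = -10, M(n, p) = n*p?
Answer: -60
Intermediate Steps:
K(j) = 30 (K(j) = -3*(-10) = 30)
t(I) = 2*I + (-3 + I)*(4 + I) (t(I) = (-3 + I)*(4 + I) - (-2)*I = (-3 + I)*(4 + I) + 2*I = 2*I + (-3 + I)*(4 + I))
G(J) = 2 - J
u = -180
G(t(2))*K(9) + u = (2 - (-12 + 2**2 + 3*2))*30 - 180 = (2 - (-12 + 4 + 6))*30 - 180 = (2 - 1*(-2))*30 - 180 = (2 + 2)*30 - 180 = 4*30 - 180 = 120 - 180 = -60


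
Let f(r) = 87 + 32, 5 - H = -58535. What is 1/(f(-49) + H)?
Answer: 1/58659 ≈ 1.7048e-5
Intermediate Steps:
H = 58540 (H = 5 - 1*(-58535) = 5 + 58535 = 58540)
f(r) = 119
1/(f(-49) + H) = 1/(119 + 58540) = 1/58659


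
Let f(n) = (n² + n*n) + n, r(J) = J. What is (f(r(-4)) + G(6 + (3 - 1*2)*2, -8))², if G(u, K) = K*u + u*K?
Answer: 10000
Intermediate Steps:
f(n) = n + 2*n² (f(n) = (n² + n²) + n = 2*n² + n = n + 2*n²)
G(u, K) = 2*K*u (G(u, K) = K*u + K*u = 2*K*u)
(f(r(-4)) + G(6 + (3 - 1*2)*2, -8))² = (-4*(1 + 2*(-4)) + 2*(-8)*(6 + (3 - 1*2)*2))² = (-4*(1 - 8) + 2*(-8)*(6 + (3 - 2)*2))² = (-4*(-7) + 2*(-8)*(6 + 1*2))² = (28 + 2*(-8)*(6 + 2))² = (28 + 2*(-8)*8)² = (28 - 128)² = (-100)² = 10000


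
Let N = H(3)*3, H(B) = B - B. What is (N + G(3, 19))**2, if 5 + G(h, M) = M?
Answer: 196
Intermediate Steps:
G(h, M) = -5 + M
H(B) = 0
N = 0 (N = 0*3 = 0)
(N + G(3, 19))**2 = (0 + (-5 + 19))**2 = (0 + 14)**2 = 14**2 = 196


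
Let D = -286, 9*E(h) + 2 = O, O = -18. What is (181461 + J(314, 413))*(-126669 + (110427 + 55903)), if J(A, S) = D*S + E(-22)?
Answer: 22609427287/9 ≈ 2.5122e+9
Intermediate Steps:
E(h) = -20/9 (E(h) = -2/9 + (1/9)*(-18) = -2/9 - 2 = -20/9)
J(A, S) = -20/9 - 286*S (J(A, S) = -286*S - 20/9 = -20/9 - 286*S)
(181461 + J(314, 413))*(-126669 + (110427 + 55903)) = (181461 + (-20/9 - 286*413))*(-126669 + (110427 + 55903)) = (181461 + (-20/9 - 118118))*(-126669 + 166330) = (181461 - 1063082/9)*39661 = (570067/9)*39661 = 22609427287/9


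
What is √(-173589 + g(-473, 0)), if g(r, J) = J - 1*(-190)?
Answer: I*√173399 ≈ 416.41*I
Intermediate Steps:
g(r, J) = 190 + J (g(r, J) = J + 190 = 190 + J)
√(-173589 + g(-473, 0)) = √(-173589 + (190 + 0)) = √(-173589 + 190) = √(-173399) = I*√173399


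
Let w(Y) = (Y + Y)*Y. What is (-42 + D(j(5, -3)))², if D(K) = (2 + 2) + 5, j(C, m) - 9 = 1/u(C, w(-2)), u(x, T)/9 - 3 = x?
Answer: 1089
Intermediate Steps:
w(Y) = 2*Y² (w(Y) = (2*Y)*Y = 2*Y²)
u(x, T) = 27 + 9*x
j(C, m) = 9 + 1/(27 + 9*C)
D(K) = 9 (D(K) = 4 + 5 = 9)
(-42 + D(j(5, -3)))² = (-42 + 9)² = (-33)² = 1089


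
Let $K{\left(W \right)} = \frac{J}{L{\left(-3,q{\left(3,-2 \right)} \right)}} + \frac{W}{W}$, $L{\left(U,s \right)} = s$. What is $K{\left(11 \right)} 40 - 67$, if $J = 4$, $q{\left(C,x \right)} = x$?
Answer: $-107$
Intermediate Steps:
$K{\left(W \right)} = -1$ ($K{\left(W \right)} = \frac{4}{-2} + \frac{W}{W} = 4 \left(- \frac{1}{2}\right) + 1 = -2 + 1 = -1$)
$K{\left(11 \right)} 40 - 67 = \left(-1\right) 40 - 67 = -40 - 67 = -107$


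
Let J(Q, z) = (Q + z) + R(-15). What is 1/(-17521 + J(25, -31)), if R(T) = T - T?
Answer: -1/17527 ≈ -5.7055e-5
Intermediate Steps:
R(T) = 0
J(Q, z) = Q + z (J(Q, z) = (Q + z) + 0 = Q + z)
1/(-17521 + J(25, -31)) = 1/(-17521 + (25 - 31)) = 1/(-17521 - 6) = 1/(-17527) = -1/17527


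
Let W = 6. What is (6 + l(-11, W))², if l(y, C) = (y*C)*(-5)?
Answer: 112896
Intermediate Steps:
l(y, C) = -5*C*y (l(y, C) = (C*y)*(-5) = -5*C*y)
(6 + l(-11, W))² = (6 - 5*6*(-11))² = (6 + 330)² = 336² = 112896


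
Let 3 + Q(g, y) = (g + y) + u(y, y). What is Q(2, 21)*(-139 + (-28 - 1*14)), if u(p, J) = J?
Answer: -7421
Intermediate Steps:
Q(g, y) = -3 + g + 2*y (Q(g, y) = -3 + ((g + y) + y) = -3 + (g + 2*y) = -3 + g + 2*y)
Q(2, 21)*(-139 + (-28 - 1*14)) = (-3 + 2 + 2*21)*(-139 + (-28 - 1*14)) = (-3 + 2 + 42)*(-139 + (-28 - 14)) = 41*(-139 - 42) = 41*(-181) = -7421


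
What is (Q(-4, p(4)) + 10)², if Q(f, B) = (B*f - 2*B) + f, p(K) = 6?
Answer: 900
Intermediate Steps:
Q(f, B) = f - 2*B + B*f (Q(f, B) = (-2*B + B*f) + f = f - 2*B + B*f)
(Q(-4, p(4)) + 10)² = ((-4 - 2*6 + 6*(-4)) + 10)² = ((-4 - 12 - 24) + 10)² = (-40 + 10)² = (-30)² = 900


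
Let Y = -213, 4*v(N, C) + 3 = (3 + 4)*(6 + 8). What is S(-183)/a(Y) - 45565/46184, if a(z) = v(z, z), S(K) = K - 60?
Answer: -49219523/4387480 ≈ -11.218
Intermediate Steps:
S(K) = -60 + K
v(N, C) = 95/4 (v(N, C) = -¾ + ((3 + 4)*(6 + 8))/4 = -¾ + (7*14)/4 = -¾ + (¼)*98 = -¾ + 49/2 = 95/4)
a(z) = 95/4
S(-183)/a(Y) - 45565/46184 = (-60 - 183)/(95/4) - 45565/46184 = -243*4/95 - 45565*1/46184 = -972/95 - 45565/46184 = -49219523/4387480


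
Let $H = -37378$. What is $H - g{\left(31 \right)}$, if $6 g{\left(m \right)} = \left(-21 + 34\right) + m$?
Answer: $- \frac{112156}{3} \approx -37385.0$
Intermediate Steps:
$g{\left(m \right)} = \frac{13}{6} + \frac{m}{6}$ ($g{\left(m \right)} = \frac{\left(-21 + 34\right) + m}{6} = \frac{13 + m}{6} = \frac{13}{6} + \frac{m}{6}$)
$H - g{\left(31 \right)} = -37378 - \left(\frac{13}{6} + \frac{1}{6} \cdot 31\right) = -37378 - \left(\frac{13}{6} + \frac{31}{6}\right) = -37378 - \frac{22}{3} = - \frac{112156}{3}$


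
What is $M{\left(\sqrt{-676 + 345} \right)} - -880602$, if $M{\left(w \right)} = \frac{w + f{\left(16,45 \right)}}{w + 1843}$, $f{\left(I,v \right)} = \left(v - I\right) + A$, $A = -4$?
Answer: $\frac{1495693714183}{1698490} + \frac{909 i \sqrt{331}}{1698490} \approx 8.806 \cdot 10^{5} + 0.0097368 i$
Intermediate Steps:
$f{\left(I,v \right)} = -4 + v - I$ ($f{\left(I,v \right)} = \left(v - I\right) - 4 = -4 + v - I$)
$M{\left(w \right)} = \frac{25 + w}{1843 + w}$ ($M{\left(w \right)} = \frac{w - -25}{w + 1843} = \frac{w - -25}{1843 + w} = \frac{w + 25}{1843 + w} = \frac{25 + w}{1843 + w}$)
$M{\left(\sqrt{-676 + 345} \right)} - -880602 = \frac{25 + \sqrt{-676 + 345}}{1843 + \sqrt{-676 + 345}} - -880602 = \frac{25 + \sqrt{-331}}{1843 + \sqrt{-331}} + 880602 = \frac{25 + i \sqrt{331}}{1843 + i \sqrt{331}} + 880602 = 880602 + \frac{25 + i \sqrt{331}}{1843 + i \sqrt{331}}$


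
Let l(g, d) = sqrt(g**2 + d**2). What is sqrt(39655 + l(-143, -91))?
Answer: sqrt(39655 + 13*sqrt(170)) ≈ 199.56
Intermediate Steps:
l(g, d) = sqrt(d**2 + g**2)
sqrt(39655 + l(-143, -91)) = sqrt(39655 + sqrt((-91)**2 + (-143)**2)) = sqrt(39655 + sqrt(8281 + 20449)) = sqrt(39655 + sqrt(28730)) = sqrt(39655 + 13*sqrt(170))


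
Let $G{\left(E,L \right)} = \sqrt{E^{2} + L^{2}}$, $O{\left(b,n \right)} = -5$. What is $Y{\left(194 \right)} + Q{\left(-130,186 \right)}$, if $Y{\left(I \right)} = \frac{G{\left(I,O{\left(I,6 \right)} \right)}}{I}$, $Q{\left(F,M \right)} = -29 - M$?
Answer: $-215 + \frac{\sqrt{37661}}{194} \approx -214.0$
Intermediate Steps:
$Y{\left(I \right)} = \frac{\sqrt{25 + I^{2}}}{I}$ ($Y{\left(I \right)} = \frac{\sqrt{I^{2} + \left(-5\right)^{2}}}{I} = \frac{\sqrt{I^{2} + 25}}{I} = \frac{\sqrt{25 + I^{2}}}{I}$)
$Y{\left(194 \right)} + Q{\left(-130,186 \right)} = \frac{\sqrt{25 + 194^{2}}}{194} - 215 = \frac{\sqrt{25 + 37636}}{194} - 215 = \frac{\sqrt{37661}}{194} - 215 = -215 + \frac{\sqrt{37661}}{194}$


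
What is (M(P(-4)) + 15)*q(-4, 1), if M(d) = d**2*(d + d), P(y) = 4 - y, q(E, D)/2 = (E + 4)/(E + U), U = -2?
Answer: 0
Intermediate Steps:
q(E, D) = 2*(4 + E)/(-2 + E) (q(E, D) = 2*((E + 4)/(E - 2)) = 2*((4 + E)/(-2 + E)) = 2*(4 + E)/(-2 + E))
M(d) = 2*d**3 (M(d) = d**2*(2*d) = 2*d**3)
(M(P(-4)) + 15)*q(-4, 1) = (2*(4 - 1*(-4))**3 + 15)*(2*(4 - 4)/(-2 - 4)) = (2*(4 + 4)**3 + 15)*(2*0/(-6)) = (2*8**3 + 15)*(2*(-1/6)*0) = (2*512 + 15)*0 = (1024 + 15)*0 = 1039*0 = 0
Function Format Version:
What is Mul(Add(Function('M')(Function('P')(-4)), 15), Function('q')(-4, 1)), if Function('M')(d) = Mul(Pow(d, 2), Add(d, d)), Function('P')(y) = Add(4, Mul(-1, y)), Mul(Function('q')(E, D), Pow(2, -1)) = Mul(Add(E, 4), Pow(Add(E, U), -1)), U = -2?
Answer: 0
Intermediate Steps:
Function('q')(E, D) = Mul(2, Pow(Add(-2, E), -1), Add(4, E)) (Function('q')(E, D) = Mul(2, Mul(Add(E, 4), Pow(Add(E, -2), -1))) = Mul(2, Mul(Add(4, E), Pow(Add(-2, E), -1))) = Mul(2, Mul(Pow(Add(-2, E), -1), Add(4, E))) = Mul(2, Pow(Add(-2, E), -1), Add(4, E)))
Function('M')(d) = Mul(2, Pow(d, 3)) (Function('M')(d) = Mul(Pow(d, 2), Mul(2, d)) = Mul(2, Pow(d, 3)))
Mul(Add(Function('M')(Function('P')(-4)), 15), Function('q')(-4, 1)) = Mul(Add(Mul(2, Pow(Add(4, Mul(-1, -4)), 3)), 15), Mul(2, Pow(Add(-2, -4), -1), Add(4, -4))) = Mul(Add(Mul(2, Pow(Add(4, 4), 3)), 15), Mul(2, Pow(-6, -1), 0)) = Mul(Add(Mul(2, Pow(8, 3)), 15), Mul(2, Rational(-1, 6), 0)) = Mul(Add(Mul(2, 512), 15), 0) = Mul(Add(1024, 15), 0) = Mul(1039, 0) = 0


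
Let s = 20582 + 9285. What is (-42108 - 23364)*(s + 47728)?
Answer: -5080299840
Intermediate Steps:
s = 29867
(-42108 - 23364)*(s + 47728) = (-42108 - 23364)*(29867 + 47728) = -65472*77595 = -5080299840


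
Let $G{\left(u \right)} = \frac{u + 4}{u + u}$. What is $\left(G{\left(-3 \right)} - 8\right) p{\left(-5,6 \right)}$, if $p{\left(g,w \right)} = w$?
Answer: $-49$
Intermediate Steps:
$G{\left(u \right)} = \frac{4 + u}{2 u}$
$\left(G{\left(-3 \right)} - 8\right) p{\left(-5,6 \right)} = \left(\frac{4 - 3}{2 \left(-3\right)} - 8\right) 6 = \left(\frac{1}{2} \left(- \frac{1}{3}\right) 1 - 8\right) 6 = \left(- \frac{1}{6} - 8\right) 6 = \left(- \frac{49}{6}\right) 6 = -49$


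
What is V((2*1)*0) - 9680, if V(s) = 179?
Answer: -9501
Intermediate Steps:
V((2*1)*0) - 9680 = 179 - 9680 = -9501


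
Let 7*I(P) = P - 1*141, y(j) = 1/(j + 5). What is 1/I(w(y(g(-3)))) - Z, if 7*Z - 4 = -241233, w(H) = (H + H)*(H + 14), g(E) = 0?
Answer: 816076482/23681 ≈ 34461.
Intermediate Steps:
y(j) = 1/(5 + j)
w(H) = 2*H*(14 + H) (w(H) = (2*H)*(14 + H) = 2*H*(14 + H))
I(P) = -141/7 + P/7 (I(P) = (P - 1*141)/7 = (P - 141)/7 = (-141 + P)/7 = -141/7 + P/7)
Z = -241229/7 (Z = 4/7 + (1/7)*(-241233) = 4/7 - 241233/7 = -241229/7 ≈ -34461.)
1/I(w(y(g(-3)))) - Z = 1/(-141/7 + (2*(14 + 1/(5 + 0))/(5 + 0))/7) - 1*(-241229/7) = 1/(-141/7 + (2*(14 + 1/5)/5)/7) + 241229/7 = 1/(-141/7 + (2*(1/5)*(14 + 1/5))/7) + 241229/7 = 1/(-141/7 + (2*(1/5)*(71/5))/7) + 241229/7 = 1/(-141/7 + (1/7)*(142/25)) + 241229/7 = 1/(-141/7 + 142/175) + 241229/7 = 1/(-3383/175) + 241229/7 = -175/3383 + 241229/7 = 816076482/23681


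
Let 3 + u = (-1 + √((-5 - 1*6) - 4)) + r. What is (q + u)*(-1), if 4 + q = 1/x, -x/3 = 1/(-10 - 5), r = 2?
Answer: 1 - I*√15 ≈ 1.0 - 3.873*I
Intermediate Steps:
x = ⅕ (x = -3/(-10 - 5) = -3/(-15) = -3*(-1/15) = ⅕ ≈ 0.20000)
u = -2 + I*√15 (u = -3 + ((-1 + √((-5 - 1*6) - 4)) + 2) = -3 + ((-1 + √((-5 - 6) - 4)) + 2) = -3 + ((-1 + √(-11 - 4)) + 2) = -3 + ((-1 + √(-15)) + 2) = -3 + ((-1 + I*√15) + 2) = -3 + (1 + I*√15) = -2 + I*√15 ≈ -2.0 + 3.873*I)
q = 1 (q = -4 + 1/(⅕) = -4 + 5 = 1)
(q + u)*(-1) = (1 + (-2 + I*√15))*(-1) = (-1 + I*√15)*(-1) = 1 - I*√15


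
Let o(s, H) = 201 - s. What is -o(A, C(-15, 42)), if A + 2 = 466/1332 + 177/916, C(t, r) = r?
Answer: -61755029/305028 ≈ -202.46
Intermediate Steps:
A = -444401/305028 (A = -2 + (466/1332 + 177/916) = -2 + (466*(1/1332) + 177*(1/916)) = -2 + (233/666 + 177/916) = -2 + 165655/305028 = -444401/305028 ≈ -1.4569)
-o(A, C(-15, 42)) = -(201 - 1*(-444401/305028)) = -(201 + 444401/305028) = -1*61755029/305028 = -61755029/305028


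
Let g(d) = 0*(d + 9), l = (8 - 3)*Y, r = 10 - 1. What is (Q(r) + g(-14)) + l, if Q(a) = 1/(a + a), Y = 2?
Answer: 181/18 ≈ 10.056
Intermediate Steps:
r = 9
Q(a) = 1/(2*a)
l = 10 (l = (8 - 3)*2 = 5*2 = 10)
g(d) = 0 (g(d) = 0*(9 + d) = 0)
(Q(r) + g(-14)) + l = ((½)/9 + 0) + 10 = ((½)*(⅑) + 0) + 10 = (1/18 + 0) + 10 = 1/18 + 10 = 181/18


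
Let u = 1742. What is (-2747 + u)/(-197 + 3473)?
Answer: -335/1092 ≈ -0.30678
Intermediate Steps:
(-2747 + u)/(-197 + 3473) = (-2747 + 1742)/(-197 + 3473) = -1005/3276 = -1005*1/3276 = -335/1092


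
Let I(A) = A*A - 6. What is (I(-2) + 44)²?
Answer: 1764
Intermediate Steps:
I(A) = -6 + A² (I(A) = A² - 6 = -6 + A²)
(I(-2) + 44)² = ((-6 + (-2)²) + 44)² = ((-6 + 4) + 44)² = (-2 + 44)² = 42² = 1764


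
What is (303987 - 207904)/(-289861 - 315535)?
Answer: -96083/605396 ≈ -0.15871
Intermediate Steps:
(303987 - 207904)/(-289861 - 315535) = 96083/(-605396) = 96083*(-1/605396) = -96083/605396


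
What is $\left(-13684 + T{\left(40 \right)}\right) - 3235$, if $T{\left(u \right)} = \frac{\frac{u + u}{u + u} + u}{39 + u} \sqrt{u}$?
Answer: $-16919 + \frac{82 \sqrt{10}}{79} \approx -16916.0$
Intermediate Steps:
$T{\left(u \right)} = \frac{\sqrt{u} \left(1 + u\right)}{39 + u}$ ($T{\left(u \right)} = \frac{\frac{2 u}{2 u} + u}{39 + u} \sqrt{u} = \frac{2 u \frac{1}{2 u} + u}{39 + u} \sqrt{u} = \frac{1 + u}{39 + u} \sqrt{u} = \frac{\sqrt{u} \left(1 + u\right)}{39 + u}$)
$\left(-13684 + T{\left(40 \right)}\right) - 3235 = \left(-13684 + \frac{\sqrt{40} \left(1 + 40\right)}{39 + 40}\right) - 3235 = \left(-13684 + 2 \sqrt{10} \cdot \frac{1}{79} \cdot 41\right) - 3235 = \left(-13684 + \frac{82 \sqrt{10}}{79}\right) - 3235 = -16919 + \frac{82 \sqrt{10}}{79}$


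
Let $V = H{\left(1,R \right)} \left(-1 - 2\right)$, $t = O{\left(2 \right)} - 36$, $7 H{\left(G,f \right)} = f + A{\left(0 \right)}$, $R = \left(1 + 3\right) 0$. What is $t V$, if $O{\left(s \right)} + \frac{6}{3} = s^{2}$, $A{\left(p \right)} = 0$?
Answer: $0$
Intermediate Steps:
$R = 0$ ($R = 4 \cdot 0 = 0$)
$O{\left(s \right)} = -2 + s^{2}$
$H{\left(G,f \right)} = \frac{f}{7}$ ($H{\left(G,f \right)} = \frac{f + 0}{7} = \frac{f}{7}$)
$t = -34$ ($t = \left(-2 + 2^{2}\right) - 36 = \left(-2 + 4\right) - 36 = 2 - 36 = -34$)
$V = 0$ ($V = \frac{1}{7} \cdot 0 \left(-1 - 2\right) = 0 \left(-3\right) = 0$)
$t V = \left(-34\right) 0 = 0$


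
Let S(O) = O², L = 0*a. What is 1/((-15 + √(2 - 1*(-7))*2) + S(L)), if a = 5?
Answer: -⅑ ≈ -0.11111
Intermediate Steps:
L = 0 (L = 0*5 = 0)
1/((-15 + √(2 - 1*(-7))*2) + S(L)) = 1/((-15 + √(2 - 1*(-7))*2) + 0²) = 1/((-15 + √(2 + 7)*2) + 0) = 1/((-15 + √9*2) + 0) = 1/((-15 + 3*2) + 0) = 1/((-15 + 6) + 0) = 1/(-9 + 0) = 1/(-9) = -⅑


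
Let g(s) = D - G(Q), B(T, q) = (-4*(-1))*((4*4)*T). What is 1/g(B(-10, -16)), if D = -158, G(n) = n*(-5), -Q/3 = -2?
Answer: -1/128 ≈ -0.0078125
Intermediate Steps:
Q = 6 (Q = -3*(-2) = 6)
G(n) = -5*n
B(T, q) = 64*T (B(T, q) = 4*(16*T) = 64*T)
g(s) = -128 (g(s) = -158 - (-5)*6 = -158 - 1*(-30) = -158 + 30 = -128)
1/g(B(-10, -16)) = 1/(-128) = -1/128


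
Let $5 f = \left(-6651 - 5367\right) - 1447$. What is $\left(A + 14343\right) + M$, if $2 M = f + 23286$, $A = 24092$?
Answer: $\frac{97463}{2} \approx 48732.0$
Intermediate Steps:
$f = -2693$ ($f = \frac{\left(-6651 - 5367\right) - 1447}{5} = \frac{-12018 - 1447}{5} = \frac{1}{5} \left(-13465\right) = -2693$)
$M = \frac{20593}{2}$ ($M = \frac{-2693 + 23286}{2} = \frac{1}{2} \cdot 20593 = \frac{20593}{2} \approx 10297.0$)
$\left(A + 14343\right) + M = \left(24092 + 14343\right) + \frac{20593}{2} = 38435 + \frac{20593}{2} = \frac{97463}{2}$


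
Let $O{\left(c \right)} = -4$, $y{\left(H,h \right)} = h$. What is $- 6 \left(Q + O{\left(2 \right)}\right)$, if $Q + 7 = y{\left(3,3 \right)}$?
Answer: $48$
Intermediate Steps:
$Q = -4$ ($Q = -7 + 3 = -4$)
$- 6 \left(Q + O{\left(2 \right)}\right) = - 6 \left(-4 - 4\right) = \left(-6\right) \left(-8\right) = 48$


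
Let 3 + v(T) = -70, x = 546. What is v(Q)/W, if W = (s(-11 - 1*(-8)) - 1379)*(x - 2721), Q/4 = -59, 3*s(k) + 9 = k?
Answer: -73/3008025 ≈ -2.4268e-5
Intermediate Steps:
s(k) = -3 + k/3
Q = -236 (Q = 4*(-59) = -236)
W = 3008025 (W = ((-3 + (-11 - 1*(-8))/3) - 1379)*(546 - 2721) = ((-3 + (-11 + 8)/3) - 1379)*(-2175) = ((-3 + (⅓)*(-3)) - 1379)*(-2175) = ((-3 - 1) - 1379)*(-2175) = (-4 - 1379)*(-2175) = -1383*(-2175) = 3008025)
v(T) = -73 (v(T) = -3 - 70 = -73)
v(Q)/W = -73/3008025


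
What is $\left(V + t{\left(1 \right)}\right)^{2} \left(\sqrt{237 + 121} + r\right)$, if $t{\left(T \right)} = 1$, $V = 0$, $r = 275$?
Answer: $275 + \sqrt{358} \approx 293.92$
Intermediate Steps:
$\left(V + t{\left(1 \right)}\right)^{2} \left(\sqrt{237 + 121} + r\right) = \left(0 + 1\right)^{2} \left(\sqrt{237 + 121} + 275\right) = 1^{2} \left(\sqrt{358} + 275\right) = 1 \left(275 + \sqrt{358}\right) = 275 + \sqrt{358}$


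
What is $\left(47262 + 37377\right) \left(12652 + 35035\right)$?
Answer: $4036179993$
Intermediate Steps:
$\left(47262 + 37377\right) \left(12652 + 35035\right) = 84639 \cdot 47687 = 4036179993$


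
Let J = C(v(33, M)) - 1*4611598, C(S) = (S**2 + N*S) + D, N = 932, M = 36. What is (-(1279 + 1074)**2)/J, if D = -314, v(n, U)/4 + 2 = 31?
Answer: 5536609/4490344 ≈ 1.2330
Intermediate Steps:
v(n, U) = 116 (v(n, U) = -8 + 4*31 = -8 + 124 = 116)
C(S) = -314 + S**2 + 932*S (C(S) = (S**2 + 932*S) - 314 = -314 + S**2 + 932*S)
J = -4490344 (J = (-314 + 116**2 + 932*116) - 1*4611598 = (-314 + 13456 + 108112) - 4611598 = 121254 - 4611598 = -4490344)
(-(1279 + 1074)**2)/J = -(1279 + 1074)**2/(-4490344) = -1*2353**2*(-1/4490344) = -1*5536609*(-1/4490344) = -5536609*(-1/4490344) = 5536609/4490344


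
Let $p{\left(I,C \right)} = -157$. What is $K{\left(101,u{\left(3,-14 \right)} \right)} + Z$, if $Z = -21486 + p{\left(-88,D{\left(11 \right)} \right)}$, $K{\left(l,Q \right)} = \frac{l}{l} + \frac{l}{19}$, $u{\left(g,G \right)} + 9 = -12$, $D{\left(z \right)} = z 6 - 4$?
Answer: $- \frac{411097}{19} \approx -21637.0$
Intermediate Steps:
$D{\left(z \right)} = -4 + 6 z$ ($D{\left(z \right)} = 6 z - 4 = -4 + 6 z$)
$u{\left(g,G \right)} = -21$ ($u{\left(g,G \right)} = -9 - 12 = -21$)
$K{\left(l,Q \right)} = 1 + \frac{l}{19}$ ($K{\left(l,Q \right)} = 1 + l \frac{1}{19} = 1 + \frac{l}{19}$)
$Z = -21643$ ($Z = -21486 - 157 = -21643$)
$K{\left(101,u{\left(3,-14 \right)} \right)} + Z = \left(1 + \frac{1}{19} \cdot 101\right) - 21643 = \left(1 + \frac{101}{19}\right) - 21643 = \frac{120}{19} - 21643 = - \frac{411097}{19}$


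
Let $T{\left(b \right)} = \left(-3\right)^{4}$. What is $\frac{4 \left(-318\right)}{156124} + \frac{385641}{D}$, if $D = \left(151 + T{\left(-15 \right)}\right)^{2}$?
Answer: $\frac{15034837839}{2100804544} \approx 7.1567$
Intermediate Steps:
$T{\left(b \right)} = 81$
$D = 53824$ ($D = \left(151 + 81\right)^{2} = 232^{2} = 53824$)
$\frac{4 \left(-318\right)}{156124} + \frac{385641}{D} = \frac{4 \left(-318\right)}{156124} + \frac{385641}{53824} = \left(-1272\right) \frac{1}{156124} + 385641 \cdot \frac{1}{53824} = - \frac{318}{39031} + \frac{385641}{53824} = \frac{15034837839}{2100804544}$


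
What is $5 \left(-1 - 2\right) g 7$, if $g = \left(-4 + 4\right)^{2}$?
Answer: $0$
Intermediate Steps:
$g = 0$ ($g = 0^{2} = 0$)
$5 \left(-1 - 2\right) g 7 = 5 \left(-1 - 2\right) 0 \cdot 7 = 5 \left(\left(-3\right) 0\right) 7 = 5 \cdot 0 \cdot 7 = 0 \cdot 7 = 0$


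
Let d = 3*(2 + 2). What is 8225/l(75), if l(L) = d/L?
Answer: 205625/4 ≈ 51406.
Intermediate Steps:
d = 12 (d = 3*4 = 12)
l(L) = 12/L
8225/l(75) = 8225/((12/75)) = 8225/((12*(1/75))) = 8225/(4/25) = 8225*(25/4) = 205625/4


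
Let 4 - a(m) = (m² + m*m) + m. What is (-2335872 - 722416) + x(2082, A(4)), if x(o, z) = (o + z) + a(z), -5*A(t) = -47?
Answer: -76409468/25 ≈ -3.0564e+6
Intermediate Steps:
a(m) = 4 - m - 2*m² (a(m) = 4 - ((m² + m*m) + m) = 4 - ((m² + m²) + m) = 4 - (2*m² + m) = 4 - (m + 2*m²) = 4 + (-m - 2*m²) = 4 - m - 2*m²)
A(t) = 47/5 (A(t) = -⅕*(-47) = 47/5)
x(o, z) = 4 + o - 2*z² (x(o, z) = (o + z) + (4 - z - 2*z²) = 4 + o - 2*z²)
(-2335872 - 722416) + x(2082, A(4)) = (-2335872 - 722416) + (4 + 2082 - 2*(47/5)²) = -3058288 + (4 + 2082 - 2*2209/25) = -3058288 + (4 + 2082 - 4418/25) = -3058288 + 47732/25 = -76409468/25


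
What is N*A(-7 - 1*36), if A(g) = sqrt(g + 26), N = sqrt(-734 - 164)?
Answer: -sqrt(15266) ≈ -123.56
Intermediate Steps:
N = I*sqrt(898) (N = sqrt(-898) = I*sqrt(898) ≈ 29.967*I)
A(g) = sqrt(26 + g)
N*A(-7 - 1*36) = (I*sqrt(898))*sqrt(26 + (-7 - 1*36)) = (I*sqrt(898))*sqrt(26 + (-7 - 36)) = (I*sqrt(898))*sqrt(26 - 43) = (I*sqrt(898))*sqrt(-17) = (I*sqrt(898))*(I*sqrt(17)) = -sqrt(15266)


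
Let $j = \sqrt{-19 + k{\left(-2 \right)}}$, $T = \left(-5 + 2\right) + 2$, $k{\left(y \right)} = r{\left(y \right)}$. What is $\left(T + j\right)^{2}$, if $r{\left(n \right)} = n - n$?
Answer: $\left(1 - i \sqrt{19}\right)^{2} \approx -18.0 - 8.7178 i$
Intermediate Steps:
$r{\left(n \right)} = 0$
$k{\left(y \right)} = 0$
$T = -1$ ($T = -3 + 2 = -1$)
$j = i \sqrt{19}$ ($j = \sqrt{-19 + 0} = \sqrt{-19} = i \sqrt{19} \approx 4.3589 i$)
$\left(T + j\right)^{2} = \left(-1 + i \sqrt{19}\right)^{2}$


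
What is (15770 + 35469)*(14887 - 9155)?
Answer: 293701948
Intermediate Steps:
(15770 + 35469)*(14887 - 9155) = 51239*5732 = 293701948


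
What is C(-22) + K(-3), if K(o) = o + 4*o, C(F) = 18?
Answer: 3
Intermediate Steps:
K(o) = 5*o
C(-22) + K(-3) = 18 + 5*(-3) = 18 - 15 = 3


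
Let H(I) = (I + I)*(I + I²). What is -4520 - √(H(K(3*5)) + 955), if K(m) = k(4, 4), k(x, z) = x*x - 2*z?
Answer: -4520 - 7*√43 ≈ -4565.9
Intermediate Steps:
k(x, z) = x² - 2*z
K(m) = 8 (K(m) = 4² - 2*4 = 16 - 8 = 8)
H(I) = 2*I*(I + I²) (H(I) = (2*I)*(I + I²) = 2*I*(I + I²))
-4520 - √(H(K(3*5)) + 955) = -4520 - √(2*8²*(1 + 8) + 955) = -4520 - √(2*64*9 + 955) = -4520 - √(1152 + 955) = -4520 - √2107 = -4520 - 7*√43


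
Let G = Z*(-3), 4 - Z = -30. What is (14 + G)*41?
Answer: -3608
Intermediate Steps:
Z = 34 (Z = 4 - 1*(-30) = 4 + 30 = 34)
G = -102 (G = 34*(-3) = -102)
(14 + G)*41 = (14 - 102)*41 = -88*41 = -3608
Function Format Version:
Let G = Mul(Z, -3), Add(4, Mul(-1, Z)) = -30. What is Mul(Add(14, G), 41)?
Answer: -3608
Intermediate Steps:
Z = 34 (Z = Add(4, Mul(-1, -30)) = Add(4, 30) = 34)
G = -102 (G = Mul(34, -3) = -102)
Mul(Add(14, G), 41) = Mul(Add(14, -102), 41) = Mul(-88, 41) = -3608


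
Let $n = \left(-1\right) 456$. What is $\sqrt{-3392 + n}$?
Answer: $2 i \sqrt{962} \approx 62.032 i$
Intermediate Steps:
$n = -456$
$\sqrt{-3392 + n} = \sqrt{-3392 - 456} = \sqrt{-3848} = 2 i \sqrt{962}$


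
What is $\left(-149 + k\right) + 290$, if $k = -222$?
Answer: $-81$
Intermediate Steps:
$\left(-149 + k\right) + 290 = \left(-149 - 222\right) + 290 = -371 + 290 = -81$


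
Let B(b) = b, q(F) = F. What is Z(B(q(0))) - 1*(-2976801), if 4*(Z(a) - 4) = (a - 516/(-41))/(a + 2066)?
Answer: 252153244459/84706 ≈ 2.9768e+6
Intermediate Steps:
Z(a) = 4 + (516/41 + a)/(4*(2066 + a)) (Z(a) = 4 + ((a - 516/(-41))/(a + 2066))/4 = 4 + ((a - 516*(-1/41))/(2066 + a))/4 = 4 + ((a + 516/41)/(2066 + a))/4 = 4 + ((516/41 + a)/(2066 + a))/4 = 4 + (516/41 + a)/(4*(2066 + a)))
Z(B(q(0))) - 1*(-2976801) = (1355812 + 697*0)/(164*(2066 + 0)) - 1*(-2976801) = (1/164)*(1355812 + 0)/2066 + 2976801 = (1/164)*(1/2066)*1355812 + 2976801 = 338953/84706 + 2976801 = 252153244459/84706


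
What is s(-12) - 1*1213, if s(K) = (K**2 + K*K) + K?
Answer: -937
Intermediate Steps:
s(K) = K + 2*K**2 (s(K) = (K**2 + K**2) + K = 2*K**2 + K = K + 2*K**2)
s(-12) - 1*1213 = -12*(1 + 2*(-12)) - 1*1213 = -12*(1 - 24) - 1213 = -12*(-23) - 1213 = 276 - 1213 = -937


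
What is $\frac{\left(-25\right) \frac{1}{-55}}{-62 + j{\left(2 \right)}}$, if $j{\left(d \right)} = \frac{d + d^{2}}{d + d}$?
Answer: $- \frac{10}{1331} \approx -0.0075132$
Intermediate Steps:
$j{\left(d \right)} = \frac{d + d^{2}}{2 d}$
$\frac{\left(-25\right) \frac{1}{-55}}{-62 + j{\left(2 \right)}} = \frac{\left(-25\right) \frac{1}{-55}}{-62 + \left(\frac{1}{2} + \frac{1}{2} \cdot 2\right)} = \frac{\left(-25\right) \left(- \frac{1}{55}\right)}{-62 + \left(\frac{1}{2} + 1\right)} = \frac{5}{11 \left(-62 + \frac{3}{2}\right)} = \frac{5}{11 \left(- \frac{121}{2}\right)} = \frac{5}{11} \left(- \frac{2}{121}\right) = - \frac{10}{1331}$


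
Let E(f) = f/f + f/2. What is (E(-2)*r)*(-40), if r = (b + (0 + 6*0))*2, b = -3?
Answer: 0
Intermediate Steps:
E(f) = 1 + f/2 (E(f) = 1 + f*(½) = 1 + f/2)
r = -6 (r = (-3 + (0 + 6*0))*2 = (-3 + (0 + 0))*2 = (-3 + 0)*2 = -3*2 = -6)
(E(-2)*r)*(-40) = ((1 + (½)*(-2))*(-6))*(-40) = ((1 - 1)*(-6))*(-40) = (0*(-6))*(-40) = 0*(-40) = 0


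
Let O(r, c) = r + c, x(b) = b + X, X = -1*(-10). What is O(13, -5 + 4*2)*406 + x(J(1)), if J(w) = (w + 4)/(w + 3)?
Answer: 26029/4 ≈ 6507.3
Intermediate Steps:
X = 10
J(w) = (4 + w)/(3 + w)
x(b) = 10 + b (x(b) = b + 10 = 10 + b)
O(r, c) = c + r
O(13, -5 + 4*2)*406 + x(J(1)) = ((-5 + 4*2) + 13)*406 + (10 + (4 + 1)/(3 + 1)) = ((-5 + 8) + 13)*406 + (10 + 5/4) = (3 + 13)*406 + (10 + (¼)*5) = 16*406 + (10 + 5/4) = 6496 + 45/4 = 26029/4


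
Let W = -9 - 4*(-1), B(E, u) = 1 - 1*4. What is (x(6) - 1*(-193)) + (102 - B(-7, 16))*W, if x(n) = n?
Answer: -326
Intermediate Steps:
B(E, u) = -3 (B(E, u) = 1 - 4 = -3)
W = -5 (W = -9 + 4 = -5)
(x(6) - 1*(-193)) + (102 - B(-7, 16))*W = (6 - 1*(-193)) + (102 - 1*(-3))*(-5) = (6 + 193) + (102 + 3)*(-5) = 199 + 105*(-5) = 199 - 525 = -326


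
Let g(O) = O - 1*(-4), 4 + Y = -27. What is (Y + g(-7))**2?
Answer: 1156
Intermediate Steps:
Y = -31 (Y = -4 - 27 = -31)
g(O) = 4 + O (g(O) = O + 4 = 4 + O)
(Y + g(-7))**2 = (-31 + (4 - 7))**2 = (-31 - 3)**2 = (-34)**2 = 1156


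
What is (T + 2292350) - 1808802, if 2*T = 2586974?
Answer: 1777035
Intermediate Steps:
T = 1293487 (T = (1/2)*2586974 = 1293487)
(T + 2292350) - 1808802 = (1293487 + 2292350) - 1808802 = 3585837 - 1808802 = 1777035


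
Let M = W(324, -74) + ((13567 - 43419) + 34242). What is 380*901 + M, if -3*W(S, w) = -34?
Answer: 1040344/3 ≈ 3.4678e+5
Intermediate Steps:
W(S, w) = 34/3 (W(S, w) = -⅓*(-34) = 34/3)
M = 13204/3 (M = 34/3 + ((13567 - 43419) + 34242) = 34/3 + (-29852 + 34242) = 34/3 + 4390 = 13204/3 ≈ 4401.3)
380*901 + M = 380*901 + 13204/3 = 342380 + 13204/3 = 1040344/3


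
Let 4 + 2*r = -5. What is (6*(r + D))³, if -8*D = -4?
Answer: -13824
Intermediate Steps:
r = -9/2 (r = -2 + (½)*(-5) = -2 - 5/2 = -9/2 ≈ -4.5000)
D = ½ (D = -⅛*(-4) = ½ ≈ 0.50000)
(6*(r + D))³ = (6*(-9/2 + ½))³ = (6*(-4))³ = (-24)³ = -13824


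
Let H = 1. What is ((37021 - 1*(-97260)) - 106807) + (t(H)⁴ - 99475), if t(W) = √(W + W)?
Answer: -71997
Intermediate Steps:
t(W) = √2*√W (t(W) = √(2*W) = √2*√W)
((37021 - 1*(-97260)) - 106807) + (t(H)⁴ - 99475) = ((37021 - 1*(-97260)) - 106807) + ((√2*√1)⁴ - 99475) = ((37021 + 97260) - 106807) + ((√2*1)⁴ - 99475) = (134281 - 106807) + ((√2)⁴ - 99475) = 27474 + (4 - 99475) = 27474 - 99471 = -71997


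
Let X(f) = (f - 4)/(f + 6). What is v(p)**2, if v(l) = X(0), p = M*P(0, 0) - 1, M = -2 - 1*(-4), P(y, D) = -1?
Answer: 4/9 ≈ 0.44444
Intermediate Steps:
X(f) = (-4 + f)/(6 + f)
M = 2 (M = -2 + 4 = 2)
p = -3 (p = 2*(-1) - 1 = -2 - 1 = -3)
v(l) = -2/3 (v(l) = (-4 + 0)/(6 + 0) = -4/6 = (1/6)*(-4) = -2/3)
v(p)**2 = (-2/3)**2 = 4/9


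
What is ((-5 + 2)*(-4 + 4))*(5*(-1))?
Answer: 0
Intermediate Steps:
((-5 + 2)*(-4 + 4))*(5*(-1)) = -3*0*(-5) = 0*(-5) = 0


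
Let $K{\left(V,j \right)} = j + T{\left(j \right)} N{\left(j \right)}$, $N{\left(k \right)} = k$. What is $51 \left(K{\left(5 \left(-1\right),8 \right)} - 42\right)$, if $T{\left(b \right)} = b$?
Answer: $1530$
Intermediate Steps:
$K{\left(V,j \right)} = j + j^{2}$ ($K{\left(V,j \right)} = j + j j = j + j^{2}$)
$51 \left(K{\left(5 \left(-1\right),8 \right)} - 42\right) = 51 \left(8 \left(1 + 8\right) - 42\right) = 51 \left(8 \cdot 9 - 42\right) = 51 \left(72 - 42\right) = 51 \cdot 30 = 1530$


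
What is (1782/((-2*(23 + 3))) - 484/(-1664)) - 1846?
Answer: -782071/416 ≈ -1880.0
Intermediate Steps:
(1782/((-2*(23 + 3))) - 484/(-1664)) - 1846 = (1782/((-2*26)) - 484*(-1/1664)) - 1846 = (1782/(-52) + 121/416) - 1846 = (1782*(-1/52) + 121/416) - 1846 = (-891/26 + 121/416) - 1846 = -14135/416 - 1846 = -782071/416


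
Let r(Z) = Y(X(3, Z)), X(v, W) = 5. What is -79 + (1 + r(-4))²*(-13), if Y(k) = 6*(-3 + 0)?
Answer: -3836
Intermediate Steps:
Y(k) = -18 (Y(k) = 6*(-3) = -18)
r(Z) = -18
-79 + (1 + r(-4))²*(-13) = -79 + (1 - 18)²*(-13) = -79 + (-17)²*(-13) = -79 + 289*(-13) = -79 - 3757 = -3836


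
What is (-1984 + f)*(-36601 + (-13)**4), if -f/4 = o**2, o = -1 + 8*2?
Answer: 23187360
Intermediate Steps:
o = 15 (o = -1 + 16 = 15)
f = -900 (f = -4*15**2 = -4*225 = -900)
(-1984 + f)*(-36601 + (-13)**4) = (-1984 - 900)*(-36601 + (-13)**4) = -2884*(-36601 + 28561) = -2884*(-8040) = 23187360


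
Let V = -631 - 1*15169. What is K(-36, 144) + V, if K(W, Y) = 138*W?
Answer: -20768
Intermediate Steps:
V = -15800 (V = -631 - 15169 = -15800)
K(-36, 144) + V = 138*(-36) - 15800 = -4968 - 15800 = -20768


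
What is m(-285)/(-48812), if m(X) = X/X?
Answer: -1/48812 ≈ -2.0487e-5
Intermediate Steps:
m(X) = 1
m(-285)/(-48812) = 1/(-48812) = 1*(-1/48812) = -1/48812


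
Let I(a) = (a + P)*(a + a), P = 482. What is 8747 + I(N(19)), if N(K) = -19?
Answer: -8847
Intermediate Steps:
I(a) = 2*a*(482 + a) (I(a) = (a + 482)*(a + a) = (482 + a)*(2*a) = 2*a*(482 + a))
8747 + I(N(19)) = 8747 + 2*(-19)*(482 - 19) = 8747 + 2*(-19)*463 = 8747 - 17594 = -8847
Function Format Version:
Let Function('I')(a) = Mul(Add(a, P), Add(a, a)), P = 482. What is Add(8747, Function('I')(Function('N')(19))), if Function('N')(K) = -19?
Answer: -8847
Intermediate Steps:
Function('I')(a) = Mul(2, a, Add(482, a)) (Function('I')(a) = Mul(Add(a, 482), Add(a, a)) = Mul(Add(482, a), Mul(2, a)) = Mul(2, a, Add(482, a)))
Add(8747, Function('I')(Function('N')(19))) = Add(8747, Mul(2, -19, Add(482, -19))) = Add(8747, Mul(2, -19, 463)) = Add(8747, -17594) = -8847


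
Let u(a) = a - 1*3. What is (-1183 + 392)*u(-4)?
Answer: 5537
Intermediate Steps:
u(a) = -3 + a (u(a) = a - 3 = -3 + a)
(-1183 + 392)*u(-4) = (-1183 + 392)*(-3 - 4) = -791*(-7) = 5537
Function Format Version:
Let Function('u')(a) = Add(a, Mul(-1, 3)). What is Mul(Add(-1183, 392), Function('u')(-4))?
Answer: 5537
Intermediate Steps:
Function('u')(a) = Add(-3, a) (Function('u')(a) = Add(a, -3) = Add(-3, a))
Mul(Add(-1183, 392), Function('u')(-4)) = Mul(Add(-1183, 392), Add(-3, -4)) = Mul(-791, -7) = 5537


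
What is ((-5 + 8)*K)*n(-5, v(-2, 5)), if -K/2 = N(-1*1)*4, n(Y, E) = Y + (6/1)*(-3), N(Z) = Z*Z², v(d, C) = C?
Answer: -552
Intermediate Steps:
N(Z) = Z³
n(Y, E) = -18 + Y (n(Y, E) = Y + (6*1)*(-3) = Y + 6*(-3) = Y - 18 = -18 + Y)
K = 8 (K = -2*(-1*1)³*4 = -2*(-1)³*4 = -(-2)*4 = -2*(-4) = 8)
((-5 + 8)*K)*n(-5, v(-2, 5)) = ((-5 + 8)*8)*(-18 - 5) = (3*8)*(-23) = 24*(-23) = -552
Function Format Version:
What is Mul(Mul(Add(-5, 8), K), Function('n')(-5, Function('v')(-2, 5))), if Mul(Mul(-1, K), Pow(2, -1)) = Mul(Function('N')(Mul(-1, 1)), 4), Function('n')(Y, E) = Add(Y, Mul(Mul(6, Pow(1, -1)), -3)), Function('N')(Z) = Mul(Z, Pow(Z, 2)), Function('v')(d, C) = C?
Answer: -552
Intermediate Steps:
Function('N')(Z) = Pow(Z, 3)
Function('n')(Y, E) = Add(-18, Y) (Function('n')(Y, E) = Add(Y, Mul(Mul(6, 1), -3)) = Add(Y, Mul(6, -3)) = Add(Y, -18) = Add(-18, Y))
K = 8 (K = Mul(-2, Mul(Pow(Mul(-1, 1), 3), 4)) = Mul(-2, Mul(Pow(-1, 3), 4)) = Mul(-2, Mul(-1, 4)) = Mul(-2, -4) = 8)
Mul(Mul(Add(-5, 8), K), Function('n')(-5, Function('v')(-2, 5))) = Mul(Mul(Add(-5, 8), 8), Add(-18, -5)) = Mul(Mul(3, 8), -23) = Mul(24, -23) = -552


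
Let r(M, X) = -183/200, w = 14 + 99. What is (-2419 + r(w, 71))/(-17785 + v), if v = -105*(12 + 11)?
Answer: 483983/4040000 ≈ 0.11980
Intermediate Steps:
w = 113
v = -2415 (v = -105*23 = -2415)
r(M, X) = -183/200 (r(M, X) = -183*1/200 = -183/200)
(-2419 + r(w, 71))/(-17785 + v) = (-2419 - 183/200)/(-17785 - 2415) = -483983/200/(-20200) = -483983/200*(-1/20200) = 483983/4040000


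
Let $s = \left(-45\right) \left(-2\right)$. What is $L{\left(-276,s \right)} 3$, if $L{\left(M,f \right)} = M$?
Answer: $-828$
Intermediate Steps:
$s = 90$
$L{\left(-276,s \right)} 3 = \left(-276\right) 3 = -828$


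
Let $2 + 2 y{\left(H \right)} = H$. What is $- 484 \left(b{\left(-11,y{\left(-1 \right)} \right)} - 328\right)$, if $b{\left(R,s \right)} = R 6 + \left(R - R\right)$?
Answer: $190696$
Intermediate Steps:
$y{\left(H \right)} = -1 + \frac{H}{2}$
$b{\left(R,s \right)} = 6 R$ ($b{\left(R,s \right)} = 6 R + 0 = 6 R$)
$- 484 \left(b{\left(-11,y{\left(-1 \right)} \right)} - 328\right) = - 484 \left(6 \left(-11\right) - 328\right) = - 484 \left(-66 - 328\right) = \left(-484\right) \left(-394\right) = 190696$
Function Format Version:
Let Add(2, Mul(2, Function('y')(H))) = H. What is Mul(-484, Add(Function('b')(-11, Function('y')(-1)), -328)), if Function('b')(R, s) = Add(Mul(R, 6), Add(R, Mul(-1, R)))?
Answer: 190696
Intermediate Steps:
Function('y')(H) = Add(-1, Mul(Rational(1, 2), H))
Function('b')(R, s) = Mul(6, R) (Function('b')(R, s) = Add(Mul(6, R), 0) = Mul(6, R))
Mul(-484, Add(Function('b')(-11, Function('y')(-1)), -328)) = Mul(-484, Add(Mul(6, -11), -328)) = Mul(-484, Add(-66, -328)) = Mul(-484, -394) = 190696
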